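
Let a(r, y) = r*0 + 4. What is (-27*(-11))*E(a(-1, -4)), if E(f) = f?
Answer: 1188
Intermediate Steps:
a(r, y) = 4 (a(r, y) = 0 + 4 = 4)
(-27*(-11))*E(a(-1, -4)) = -27*(-11)*4 = 297*4 = 1188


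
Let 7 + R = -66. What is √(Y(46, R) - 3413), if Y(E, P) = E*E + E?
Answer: 3*I*√139 ≈ 35.37*I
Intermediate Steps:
R = -73 (R = -7 - 66 = -73)
Y(E, P) = E + E² (Y(E, P) = E² + E = E + E²)
√(Y(46, R) - 3413) = √(46*(1 + 46) - 3413) = √(46*47 - 3413) = √(2162 - 3413) = √(-1251) = 3*I*√139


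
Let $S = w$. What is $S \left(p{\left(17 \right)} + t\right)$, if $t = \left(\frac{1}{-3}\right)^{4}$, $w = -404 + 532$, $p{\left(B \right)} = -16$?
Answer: $- \frac{165760}{81} \approx -2046.4$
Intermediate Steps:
$w = 128$
$S = 128$
$t = \frac{1}{81}$ ($t = \left(- \frac{1}{3}\right)^{4} = \frac{1}{81} \approx 0.012346$)
$S \left(p{\left(17 \right)} + t\right) = 128 \left(-16 + \frac{1}{81}\right) = 128 \left(- \frac{1295}{81}\right) = - \frac{165760}{81}$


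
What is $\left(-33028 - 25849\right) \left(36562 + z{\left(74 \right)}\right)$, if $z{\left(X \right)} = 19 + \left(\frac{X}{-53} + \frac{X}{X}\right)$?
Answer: $- \frac{114149079044}{53} \approx -2.1538 \cdot 10^{9}$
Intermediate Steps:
$z{\left(X \right)} = 20 - \frac{X}{53}$ ($z{\left(X \right)} = 19 + \left(X \left(- \frac{1}{53}\right) + 1\right) = 19 - \left(-1 + \frac{X}{53}\right) = 20 - \frac{X}{53}$)
$\left(-33028 - 25849\right) \left(36562 + z{\left(74 \right)}\right) = \left(-33028 - 25849\right) \left(36562 + \left(20 - \frac{74}{53}\right)\right) = - 58877 \left(36562 + \left(20 - \frac{74}{53}\right)\right) = - 58877 \left(36562 + \frac{986}{53}\right) = \left(-58877\right) \frac{1938772}{53} = - \frac{114149079044}{53}$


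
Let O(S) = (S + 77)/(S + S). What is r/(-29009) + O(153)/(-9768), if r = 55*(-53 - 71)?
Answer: 10189181245/43354066536 ≈ 0.23502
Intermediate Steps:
O(S) = (77 + S)/(2*S) (O(S) = (77 + S)/((2*S)) = (77 + S)*(1/(2*S)) = (77 + S)/(2*S))
r = -6820 (r = 55*(-124) = -6820)
r/(-29009) + O(153)/(-9768) = -6820/(-29009) + ((½)*(77 + 153)/153)/(-9768) = -6820*(-1/29009) + ((½)*(1/153)*230)*(-1/9768) = 6820/29009 + (115/153)*(-1/9768) = 6820/29009 - 115/1494504 = 10189181245/43354066536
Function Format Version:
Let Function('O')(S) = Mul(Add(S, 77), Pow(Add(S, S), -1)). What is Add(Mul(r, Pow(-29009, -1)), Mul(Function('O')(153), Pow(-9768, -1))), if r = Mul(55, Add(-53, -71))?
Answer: Rational(10189181245, 43354066536) ≈ 0.23502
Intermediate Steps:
Function('O')(S) = Mul(Rational(1, 2), Pow(S, -1), Add(77, S)) (Function('O')(S) = Mul(Add(77, S), Pow(Mul(2, S), -1)) = Mul(Add(77, S), Mul(Rational(1, 2), Pow(S, -1))) = Mul(Rational(1, 2), Pow(S, -1), Add(77, S)))
r = -6820 (r = Mul(55, -124) = -6820)
Add(Mul(r, Pow(-29009, -1)), Mul(Function('O')(153), Pow(-9768, -1))) = Add(Mul(-6820, Pow(-29009, -1)), Mul(Mul(Rational(1, 2), Pow(153, -1), Add(77, 153)), Pow(-9768, -1))) = Add(Mul(-6820, Rational(-1, 29009)), Mul(Mul(Rational(1, 2), Rational(1, 153), 230), Rational(-1, 9768))) = Add(Rational(6820, 29009), Mul(Rational(115, 153), Rational(-1, 9768))) = Add(Rational(6820, 29009), Rational(-115, 1494504)) = Rational(10189181245, 43354066536)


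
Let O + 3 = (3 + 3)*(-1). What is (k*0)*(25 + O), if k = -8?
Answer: 0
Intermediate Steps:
O = -9 (O = -3 + (3 + 3)*(-1) = -3 + 6*(-1) = -3 - 6 = -9)
(k*0)*(25 + O) = (-8*0)*(25 - 9) = 0*16 = 0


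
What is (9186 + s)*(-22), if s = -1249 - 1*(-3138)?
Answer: -243650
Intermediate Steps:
s = 1889 (s = -1249 + 3138 = 1889)
(9186 + s)*(-22) = (9186 + 1889)*(-22) = 11075*(-22) = -243650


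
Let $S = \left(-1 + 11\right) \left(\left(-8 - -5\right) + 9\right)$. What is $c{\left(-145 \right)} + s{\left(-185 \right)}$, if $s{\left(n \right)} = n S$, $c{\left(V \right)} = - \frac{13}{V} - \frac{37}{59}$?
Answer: $- \frac{94965098}{8555} \approx -11101.0$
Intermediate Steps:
$S = 60$ ($S = 10 \left(\left(-8 + 5\right) + 9\right) = 10 \left(-3 + 9\right) = 10 \cdot 6 = 60$)
$c{\left(V \right)} = - \frac{37}{59} - \frac{13}{V}$ ($c{\left(V \right)} = - \frac{13}{V} - \frac{37}{59} = - \frac{37}{59} - \frac{13}{V}$)
$s{\left(n \right)} = 60 n$ ($s{\left(n \right)} = n 60 = 60 n$)
$c{\left(-145 \right)} + s{\left(-185 \right)} = \left(- \frac{37}{59} - \frac{13}{-145}\right) + 60 \left(-185\right) = \left(- \frac{37}{59} - - \frac{13}{145}\right) - 11100 = \left(- \frac{37}{59} + \frac{13}{145}\right) - 11100 = - \frac{4598}{8555} - 11100 = - \frac{94965098}{8555}$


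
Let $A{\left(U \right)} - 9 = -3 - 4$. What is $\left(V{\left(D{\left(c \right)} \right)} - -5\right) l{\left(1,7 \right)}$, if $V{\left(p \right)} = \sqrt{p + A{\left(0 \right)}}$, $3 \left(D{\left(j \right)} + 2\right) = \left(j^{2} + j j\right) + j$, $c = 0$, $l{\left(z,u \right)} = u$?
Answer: $35$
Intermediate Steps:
$A{\left(U \right)} = 2$ ($A{\left(U \right)} = 9 - 7 = 2$)
$D{\left(j \right)} = -2 + \frac{j}{3} + \frac{2 j^{2}}{3}$ ($D{\left(j \right)} = -2 + \frac{\left(j^{2} + j j\right) + j}{3} = -2 + \frac{\left(j^{2} + j^{2}\right) + j}{3} = -2 + \frac{2 j^{2} + j}{3} = -2 + \frac{j + 2 j^{2}}{3} = -2 + \left(\frac{j}{3} + \frac{2 j^{2}}{3}\right) = -2 + \frac{j}{3} + \frac{2 j^{2}}{3}$)
$V{\left(p \right)} = \sqrt{2 + p}$ ($V{\left(p \right)} = \sqrt{p + 2} = \sqrt{2 + p}$)
$\left(V{\left(D{\left(c \right)} \right)} - -5\right) l{\left(1,7 \right)} = \left(\sqrt{2 + \left(-2 + \frac{1}{3} \cdot 0 + \frac{2 \cdot 0^{2}}{3}\right)} - -5\right) 7 = \left(\sqrt{2 + \left(-2 + 0 + \frac{2}{3} \cdot 0\right)} + 5\right) 7 = \left(\sqrt{2 + \left(-2 + 0 + 0\right)} + 5\right) 7 = \left(\sqrt{2 - 2} + 5\right) 7 = \left(\sqrt{0} + 5\right) 7 = \left(0 + 5\right) 7 = 5 \cdot 7 = 35$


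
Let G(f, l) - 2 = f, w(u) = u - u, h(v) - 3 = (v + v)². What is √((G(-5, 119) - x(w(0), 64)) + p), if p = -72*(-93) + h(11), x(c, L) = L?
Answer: 2*√1779 ≈ 84.356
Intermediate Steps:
h(v) = 3 + 4*v² (h(v) = 3 + (v + v)² = 3 + (2*v)² = 3 + 4*v²)
w(u) = 0
G(f, l) = 2 + f
p = 7183 (p = -72*(-93) + (3 + 4*11²) = 6696 + (3 + 4*121) = 6696 + (3 + 484) = 6696 + 487 = 7183)
√((G(-5, 119) - x(w(0), 64)) + p) = √(((2 - 5) - 1*64) + 7183) = √((-3 - 64) + 7183) = √(-67 + 7183) = √7116 = 2*√1779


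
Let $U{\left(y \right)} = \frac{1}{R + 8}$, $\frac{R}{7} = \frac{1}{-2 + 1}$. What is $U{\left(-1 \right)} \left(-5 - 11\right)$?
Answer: $-16$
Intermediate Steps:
$R = -7$ ($R = \frac{7}{-2 + 1} = \frac{7}{-1} = 7 \left(-1\right) = -7$)
$U{\left(y \right)} = 1$ ($U{\left(y \right)} = \frac{1}{-7 + 8} = 1^{-1} = 1$)
$U{\left(-1 \right)} \left(-5 - 11\right) = 1 \left(-5 - 11\right) = 1 \left(-16\right) = -16$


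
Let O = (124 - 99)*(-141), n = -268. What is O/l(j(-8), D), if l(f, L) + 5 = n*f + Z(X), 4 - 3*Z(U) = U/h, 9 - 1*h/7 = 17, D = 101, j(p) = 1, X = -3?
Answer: 592200/45643 ≈ 12.975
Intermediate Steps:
h = -56 (h = 63 - 7*17 = 63 - 119 = -56)
Z(U) = 4/3 + U/168 (Z(U) = 4/3 - U/(3*(-56)) = 4/3 - U*(-1)/(3*56) = 4/3 - (-1)*U/168 = 4/3 + U/168)
O = -3525 (O = 25*(-141) = -3525)
l(f, L) = -619/168 - 268*f (l(f, L) = -5 + (-268*f + (4/3 + (1/168)*(-3))) = -5 + (-268*f + (4/3 - 1/56)) = -5 + (-268*f + 221/168) = -5 + (221/168 - 268*f) = -619/168 - 268*f)
O/l(j(-8), D) = -3525/(-619/168 - 268*1) = -3525/(-619/168 - 268) = -3525/(-45643/168) = -3525*(-168/45643) = 592200/45643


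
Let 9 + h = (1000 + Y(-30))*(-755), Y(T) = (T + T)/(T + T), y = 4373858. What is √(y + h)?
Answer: √3618094 ≈ 1902.1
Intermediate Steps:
Y(T) = 1 (Y(T) = (2*T)/((2*T)) = (2*T)*(1/(2*T)) = 1)
h = -755764 (h = -9 + (1000 + 1)*(-755) = -9 + 1001*(-755) = -9 - 755755 = -755764)
√(y + h) = √(4373858 - 755764) = √3618094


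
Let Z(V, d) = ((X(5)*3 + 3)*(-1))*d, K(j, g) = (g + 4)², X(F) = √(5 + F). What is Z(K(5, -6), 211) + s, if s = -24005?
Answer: -24638 - 633*√10 ≈ -26640.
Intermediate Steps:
K(j, g) = (4 + g)²
Z(V, d) = d*(-3 - 3*√10) (Z(V, d) = ((√(5 + 5)*3 + 3)*(-1))*d = ((√10*3 + 3)*(-1))*d = ((3*√10 + 3)*(-1))*d = ((3 + 3*√10)*(-1))*d = (-3 - 3*√10)*d = d*(-3 - 3*√10))
Z(K(5, -6), 211) + s = -3*211*(1 + √10) - 24005 = (-633 - 633*√10) - 24005 = -24638 - 633*√10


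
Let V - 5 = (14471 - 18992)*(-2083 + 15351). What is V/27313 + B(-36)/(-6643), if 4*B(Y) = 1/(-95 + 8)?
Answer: -10666945536743/4857016164 ≈ -2196.2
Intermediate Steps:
B(Y) = -1/348 (B(Y) = 1/(4*(-95 + 8)) = (1/4)/(-87) = (1/4)*(-1/87) = -1/348)
V = -59984623 (V = 5 + (14471 - 18992)*(-2083 + 15351) = 5 - 4521*13268 = 5 - 59984628 = -59984623)
V/27313 + B(-36)/(-6643) = -59984623/27313 - 1/348/(-6643) = -59984623*1/27313 - 1/348*(-1/6643) = -59984623/27313 + 1/2311764 = -10666945536743/4857016164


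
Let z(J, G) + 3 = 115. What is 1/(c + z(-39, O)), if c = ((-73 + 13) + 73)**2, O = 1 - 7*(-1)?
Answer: 1/281 ≈ 0.0035587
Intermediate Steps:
O = 8 (O = 1 + 7 = 8)
z(J, G) = 112 (z(J, G) = -3 + 115 = 112)
c = 169 (c = (-60 + 73)**2 = 13**2 = 169)
1/(c + z(-39, O)) = 1/(169 + 112) = 1/281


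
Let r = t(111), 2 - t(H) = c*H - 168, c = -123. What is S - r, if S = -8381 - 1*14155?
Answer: -36359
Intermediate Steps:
t(H) = 170 + 123*H (t(H) = 2 - (-123*H - 168) = 2 - (-168 - 123*H) = 2 + (168 + 123*H) = 170 + 123*H)
r = 13823 (r = 170 + 123*111 = 170 + 13653 = 13823)
S = -22536 (S = -8381 - 14155 = -22536)
S - r = -22536 - 1*13823 = -22536 - 13823 = -36359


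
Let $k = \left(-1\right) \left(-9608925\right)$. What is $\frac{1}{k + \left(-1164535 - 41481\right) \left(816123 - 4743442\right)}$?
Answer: $\frac{1}{4736419160029} \approx 2.1113 \cdot 10^{-13}$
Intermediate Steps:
$k = 9608925$
$\frac{1}{k + \left(-1164535 - 41481\right) \left(816123 - 4743442\right)} = \frac{1}{9608925 + \left(-1164535 - 41481\right) \left(816123 - 4743442\right)} = \frac{1}{9608925 + \left(-1164535 + \left(-1112085 + 1070604\right)\right) \left(-3927319\right)} = \frac{1}{9608925 + \left(-1164535 - 41481\right) \left(-3927319\right)} = \frac{1}{9608925 - -4736409551104} = \frac{1}{9608925 + 4736409551104} = \frac{1}{4736419160029}$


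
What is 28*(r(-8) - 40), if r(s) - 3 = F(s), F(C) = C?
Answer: -1260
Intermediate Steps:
r(s) = 3 + s
28*(r(-8) - 40) = 28*((3 - 8) - 40) = 28*(-5 - 40) = 28*(-45) = -1260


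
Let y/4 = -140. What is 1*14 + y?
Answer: -546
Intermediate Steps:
y = -560 (y = 4*(-140) = -560)
1*14 + y = 1*14 - 560 = 14 - 560 = -546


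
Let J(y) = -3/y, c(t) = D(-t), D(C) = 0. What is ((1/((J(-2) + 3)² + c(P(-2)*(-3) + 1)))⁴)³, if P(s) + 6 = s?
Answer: 16777216/79766443076872509863361 ≈ 2.1033e-16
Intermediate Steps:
P(s) = -6 + s
c(t) = 0
((1/((J(-2) + 3)² + c(P(-2)*(-3) + 1)))⁴)³ = ((1/((-3/(-2) + 3)² + 0))⁴)³ = ((1/((-3*(-½) + 3)² + 0))⁴)³ = ((1/((3/2 + 3)² + 0))⁴)³ = ((1/((9/2)² + 0))⁴)³ = ((1/(81/4 + 0))⁴)³ = ((1/(81/4))⁴)³ = ((4/81)⁴)³ = (256/43046721)³ = 16777216/79766443076872509863361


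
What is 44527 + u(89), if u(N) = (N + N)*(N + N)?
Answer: 76211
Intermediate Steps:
u(N) = 4*N² (u(N) = (2*N)*(2*N) = 4*N²)
44527 + u(89) = 44527 + 4*89² = 44527 + 4*7921 = 44527 + 31684 = 76211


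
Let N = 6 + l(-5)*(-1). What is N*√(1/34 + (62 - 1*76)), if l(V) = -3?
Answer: 45*I*√646/34 ≈ 33.64*I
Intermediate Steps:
N = 9 (N = 6 - 3*(-1) = 6 + 3 = 9)
N*√(1/34 + (62 - 1*76)) = 9*√(1/34 + (62 - 1*76)) = 9*√(1*(1/34) + (62 - 76)) = 9*√(1/34 - 14) = 9*√(-475/34) = 9*(5*I*√646/34) = 45*I*√646/34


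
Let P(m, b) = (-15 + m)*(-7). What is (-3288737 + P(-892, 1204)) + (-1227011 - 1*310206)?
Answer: -4819605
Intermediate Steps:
P(m, b) = 105 - 7*m
(-3288737 + P(-892, 1204)) + (-1227011 - 1*310206) = (-3288737 + (105 - 7*(-892))) + (-1227011 - 1*310206) = (-3288737 + (105 + 6244)) + (-1227011 - 310206) = (-3288737 + 6349) - 1537217 = -3282388 - 1537217 = -4819605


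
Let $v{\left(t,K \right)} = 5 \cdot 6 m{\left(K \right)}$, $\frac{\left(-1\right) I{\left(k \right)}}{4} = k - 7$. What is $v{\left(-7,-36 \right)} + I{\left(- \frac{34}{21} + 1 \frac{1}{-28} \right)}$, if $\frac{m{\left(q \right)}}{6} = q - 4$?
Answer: $- \frac{150473}{21} \approx -7165.4$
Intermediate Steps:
$m{\left(q \right)} = -24 + 6 q$ ($m{\left(q \right)} = 6 \left(q - 4\right) = 6 \left(-4 + q\right) = -24 + 6 q$)
$I{\left(k \right)} = 28 - 4 k$ ($I{\left(k \right)} = - 4 \left(k - 7\right) = - 4 \left(-7 + k\right) = 28 - 4 k$)
$v{\left(t,K \right)} = -720 + 180 K$ ($v{\left(t,K \right)} = 5 \cdot 6 \left(-24 + 6 K\right) = 30 \left(-24 + 6 K\right) = -720 + 180 K$)
$v{\left(-7,-36 \right)} + I{\left(- \frac{34}{21} + 1 \frac{1}{-28} \right)} = \left(-720 + 180 \left(-36\right)\right) + \left(28 - 4 \left(- \frac{34}{21} + 1 \frac{1}{-28}\right)\right) = \left(-720 - 6480\right) + \left(28 - 4 \left(\left(-34\right) \frac{1}{21} + 1 \left(- \frac{1}{28}\right)\right)\right) = -7200 + \left(28 - 4 \left(- \frac{34}{21} - \frac{1}{28}\right)\right) = -7200 + \left(28 - - \frac{139}{21}\right) = -7200 + \left(28 + \frac{139}{21}\right) = -7200 + \frac{727}{21} = - \frac{150473}{21}$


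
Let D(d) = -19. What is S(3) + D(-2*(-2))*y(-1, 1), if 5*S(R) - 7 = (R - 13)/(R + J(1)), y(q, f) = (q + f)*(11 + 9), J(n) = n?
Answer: 9/10 ≈ 0.90000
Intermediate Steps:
y(q, f) = 20*f + 20*q (y(q, f) = (f + q)*20 = 20*f + 20*q)
S(R) = 7/5 + (-13 + R)/(5*(1 + R)) (S(R) = 7/5 + ((R - 13)/(R + 1))/5 = 7/5 + ((-13 + R)/(1 + R))/5 = 7/5 + (-13 + R)/(5*(1 + R)))
S(3) + D(-2*(-2))*y(-1, 1) = 2*(-3 + 4*3)/(5*(1 + 3)) - 19*(20*1 + 20*(-1)) = (⅖)*(-3 + 12)/4 - 19*(20 - 20) = (⅖)*(¼)*9 - 19*0 = 9/10 + 0 = 9/10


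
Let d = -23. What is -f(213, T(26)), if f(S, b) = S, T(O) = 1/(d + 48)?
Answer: -213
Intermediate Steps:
T(O) = 1/25 (T(O) = 1/(-23 + 48) = 1/25)
-f(213, T(26)) = -1*213 = -213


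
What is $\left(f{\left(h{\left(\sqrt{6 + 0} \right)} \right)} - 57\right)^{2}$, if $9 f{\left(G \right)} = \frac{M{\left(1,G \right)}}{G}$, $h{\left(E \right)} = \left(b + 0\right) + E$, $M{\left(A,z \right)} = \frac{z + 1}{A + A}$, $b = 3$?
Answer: $\frac{1572865}{486} + \frac{512 \sqrt{6}}{243} \approx 3241.5$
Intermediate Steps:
$M{\left(A,z \right)} = \frac{1 + z}{2 A}$
$h{\left(E \right)} = 3 + E$ ($h{\left(E \right)} = \left(3 + 0\right) + E = 3 + E$)
$f{\left(G \right)} = \frac{\frac{1}{2} + \frac{G}{2}}{9 G}$ ($f{\left(G \right)} = \frac{\frac{1 + G}{2 \cdot 1} \frac{1}{G}}{9} = \frac{\frac{1}{2} \cdot 1 \left(1 + G\right) \frac{1}{G}}{9} = \frac{\left(\frac{1}{2} + \frac{G}{2}\right) \frac{1}{G}}{9} = \frac{\frac{1}{G} \left(\frac{1}{2} + \frac{G}{2}\right)}{9} = \frac{\frac{1}{2} + \frac{G}{2}}{9 G}$)
$\left(f{\left(h{\left(\sqrt{6 + 0} \right)} \right)} - 57\right)^{2} = \left(\frac{1 + \left(3 + \sqrt{6 + 0}\right)}{18 \left(3 + \sqrt{6 + 0}\right)} - 57\right)^{2} = \left(\frac{1 + \left(3 + \sqrt{6}\right)}{18 \left(3 + \sqrt{6}\right)} - 57\right)^{2} = \left(\frac{4 + \sqrt{6}}{18 \left(3 + \sqrt{6}\right)} - 57\right)^{2} = \left(-57 + \frac{4 + \sqrt{6}}{18 \left(3 + \sqrt{6}\right)}\right)^{2}$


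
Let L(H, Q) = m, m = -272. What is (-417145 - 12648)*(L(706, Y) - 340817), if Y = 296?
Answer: 146597664577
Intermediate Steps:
L(H, Q) = -272
(-417145 - 12648)*(L(706, Y) - 340817) = (-417145 - 12648)*(-272 - 340817) = -429793*(-341089) = 146597664577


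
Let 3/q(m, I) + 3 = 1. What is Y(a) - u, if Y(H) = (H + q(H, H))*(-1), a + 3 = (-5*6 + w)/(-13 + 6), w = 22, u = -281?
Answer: 3981/14 ≈ 284.36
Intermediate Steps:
q(m, I) = -3/2 (q(m, I) = 3/(-3 + 1) = 3/(-2) = 3*(-½) = -3/2)
a = -13/7 (a = -3 + (-5*6 + 22)/(-13 + 6) = -3 + (-30 + 22)/(-7) = -3 - 8*(-⅐) = -3 + 8/7 = -13/7 ≈ -1.8571)
Y(H) = 3/2 - H (Y(H) = (H - 3/2)*(-1) = (-3/2 + H)*(-1) = 3/2 - H)
Y(a) - u = (3/2 - 1*(-13/7)) - 1*(-281) = (3/2 + 13/7) + 281 = 47/14 + 281 = 3981/14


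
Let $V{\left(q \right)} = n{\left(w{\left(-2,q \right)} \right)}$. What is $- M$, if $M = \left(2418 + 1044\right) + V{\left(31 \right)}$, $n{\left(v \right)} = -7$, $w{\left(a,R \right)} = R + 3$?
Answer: $-3455$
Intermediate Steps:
$w{\left(a,R \right)} = 3 + R$
$V{\left(q \right)} = -7$
$M = 3455$ ($M = \left(2418 + 1044\right) - 7 = 3462 - 7 = 3455$)
$- M = \left(-1\right) 3455 = -3455$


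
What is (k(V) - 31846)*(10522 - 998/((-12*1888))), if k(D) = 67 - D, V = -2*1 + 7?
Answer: -473556629695/1416 ≈ -3.3443e+8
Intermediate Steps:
V = 5 (V = -2 + 7 = 5)
(k(V) - 31846)*(10522 - 998/((-12*1888))) = ((67 - 1*5) - 31846)*(10522 - 998/((-12*1888))) = ((67 - 5) - 31846)*(10522 - 998/(-22656)) = (62 - 31846)*(10522 - 998*(-1/22656)) = -31784*(10522 + 499/11328) = -31784*119193715/11328 = -473556629695/1416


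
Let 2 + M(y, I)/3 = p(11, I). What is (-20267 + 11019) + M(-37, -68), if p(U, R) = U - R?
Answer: -9017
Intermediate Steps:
M(y, I) = 27 - 3*I (M(y, I) = -6 + 3*(11 - I) = -6 + (33 - 3*I) = 27 - 3*I)
(-20267 + 11019) + M(-37, -68) = (-20267 + 11019) + (27 - 3*(-68)) = -9248 + (27 + 204) = -9248 + 231 = -9017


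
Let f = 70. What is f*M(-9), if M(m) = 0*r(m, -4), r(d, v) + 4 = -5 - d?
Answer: 0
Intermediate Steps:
r(d, v) = -9 - d (r(d, v) = -4 + (-5 - d) = -9 - d)
M(m) = 0 (M(m) = 0*(-9 - m) = 0)
f*M(-9) = 70*0 = 0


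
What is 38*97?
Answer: 3686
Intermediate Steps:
38*97 = 3686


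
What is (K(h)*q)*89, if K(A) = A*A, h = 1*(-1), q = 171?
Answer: 15219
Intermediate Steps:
h = -1
K(A) = A²
(K(h)*q)*89 = ((-1)²*171)*89 = (1*171)*89 = 171*89 = 15219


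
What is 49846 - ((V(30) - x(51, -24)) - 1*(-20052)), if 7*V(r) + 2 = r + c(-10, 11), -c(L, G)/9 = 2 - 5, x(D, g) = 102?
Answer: 209217/7 ≈ 29888.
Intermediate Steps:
c(L, G) = 27 (c(L, G) = -9*(2 - 5) = -9*(-3) = 27)
V(r) = 25/7 + r/7 (V(r) = -2/7 + (r + 27)/7 = -2/7 + (27 + r)/7 = -2/7 + (27/7 + r/7) = 25/7 + r/7)
49846 - ((V(30) - x(51, -24)) - 1*(-20052)) = 49846 - (((25/7 + (⅐)*30) - 1*102) - 1*(-20052)) = 49846 - (((25/7 + 30/7) - 102) + 20052) = 49846 - ((55/7 - 102) + 20052) = 49846 - (-659/7 + 20052) = 49846 - 1*139705/7 = 49846 - 139705/7 = 209217/7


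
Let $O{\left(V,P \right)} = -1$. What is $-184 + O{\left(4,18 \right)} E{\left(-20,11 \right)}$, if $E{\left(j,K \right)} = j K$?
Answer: $36$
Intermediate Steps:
$E{\left(j,K \right)} = K j$
$-184 + O{\left(4,18 \right)} E{\left(-20,11 \right)} = -184 - 11 \left(-20\right) = -184 - -220 = -184 + 220 = 36$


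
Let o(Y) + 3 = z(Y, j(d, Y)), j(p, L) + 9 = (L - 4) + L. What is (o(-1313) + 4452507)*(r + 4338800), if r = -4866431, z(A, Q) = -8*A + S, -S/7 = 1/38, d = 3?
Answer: -89483208520407/38 ≈ -2.3548e+12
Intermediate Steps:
S = -7/38 ≈ -0.18421
j(p, L) = -13 + 2*L (j(p, L) = -9 + ((L - 4) + L) = -9 + ((-4 + L) + L) = -9 + (-4 + 2*L) = -13 + 2*L)
z(A, Q) = -7/38 - 8*A (z(A, Q) = -8*A - 7/38 = -7/38 - 8*A)
o(Y) = -121/38 - 8*Y (o(Y) = -3 + (-7/38 - 8*Y) = -121/38 - 8*Y)
(o(-1313) + 4452507)*(r + 4338800) = ((-121/38 - 8*(-1313)) + 4452507)*(-4866431 + 4338800) = ((-121/38 + 10504) + 4452507)*(-527631) = (399031/38 + 4452507)*(-527631) = (169594297/38)*(-527631) = -89483208520407/38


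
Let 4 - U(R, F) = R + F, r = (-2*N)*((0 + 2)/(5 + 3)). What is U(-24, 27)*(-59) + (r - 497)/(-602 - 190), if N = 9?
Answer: -92453/1584 ≈ -58.367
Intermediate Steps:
r = -9/2 (r = (-2*9)*((0 + 2)/(5 + 3)) = -36/8 = -18*¼ = -9/2 ≈ -4.5000)
U(R, F) = 4 - F - R (U(R, F) = 4 - (R + F) = 4 - (F + R) = 4 + (-F - R) = 4 - F - R)
U(-24, 27)*(-59) + (r - 497)/(-602 - 190) = (4 - 1*27 - 1*(-24))*(-59) + (-9/2 - 497)/(-602 - 190) = (4 - 27 + 24)*(-59) - 1003/2/(-792) = 1*(-59) - 1003/2*(-1/792) = -59 + 1003/1584 = -92453/1584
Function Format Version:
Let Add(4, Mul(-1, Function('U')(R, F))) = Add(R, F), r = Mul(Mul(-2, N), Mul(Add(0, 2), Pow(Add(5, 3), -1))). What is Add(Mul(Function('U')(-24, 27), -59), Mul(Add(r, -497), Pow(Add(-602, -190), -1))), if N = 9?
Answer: Rational(-92453, 1584) ≈ -58.367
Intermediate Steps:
r = Rational(-9, 2) (r = Mul(Mul(-2, 9), Mul(Add(0, 2), Pow(Add(5, 3), -1))) = Mul(-18, Mul(2, Pow(8, -1))) = Mul(-18, Mul(2, Rational(1, 8))) = Mul(-18, Rational(1, 4)) = Rational(-9, 2) ≈ -4.5000)
Function('U')(R, F) = Add(4, Mul(-1, F), Mul(-1, R)) (Function('U')(R, F) = Add(4, Mul(-1, Add(R, F))) = Add(4, Mul(-1, Add(F, R))) = Add(4, Add(Mul(-1, F), Mul(-1, R))) = Add(4, Mul(-1, F), Mul(-1, R)))
Add(Mul(Function('U')(-24, 27), -59), Mul(Add(r, -497), Pow(Add(-602, -190), -1))) = Add(Mul(Add(4, Mul(-1, 27), Mul(-1, -24)), -59), Mul(Add(Rational(-9, 2), -497), Pow(Add(-602, -190), -1))) = Add(Mul(Add(4, -27, 24), -59), Mul(Rational(-1003, 2), Pow(-792, -1))) = Add(Mul(1, -59), Mul(Rational(-1003, 2), Rational(-1, 792))) = Add(-59, Rational(1003, 1584)) = Rational(-92453, 1584)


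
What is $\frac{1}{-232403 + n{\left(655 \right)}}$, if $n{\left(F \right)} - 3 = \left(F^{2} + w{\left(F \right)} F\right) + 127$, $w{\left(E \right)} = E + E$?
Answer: $\frac{1}{1054802} \approx 9.4805 \cdot 10^{-7}$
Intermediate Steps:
$w{\left(E \right)} = 2 E$
$n{\left(F \right)} = 130 + 3 F^{2}$ ($n{\left(F \right)} = 3 + \left(\left(F^{2} + 2 F F\right) + 127\right) = 3 + \left(\left(F^{2} + 2 F^{2}\right) + 127\right) = 3 + \left(3 F^{2} + 127\right) = 3 + \left(127 + 3 F^{2}\right) = 130 + 3 F^{2}$)
$\frac{1}{-232403 + n{\left(655 \right)}} = \frac{1}{-232403 + \left(130 + 3 \cdot 655^{2}\right)} = \frac{1}{-232403 + \left(130 + 3 \cdot 429025\right)} = \frac{1}{-232403 + \left(130 + 1287075\right)} = \frac{1}{-232403 + 1287205} = \frac{1}{1054802}$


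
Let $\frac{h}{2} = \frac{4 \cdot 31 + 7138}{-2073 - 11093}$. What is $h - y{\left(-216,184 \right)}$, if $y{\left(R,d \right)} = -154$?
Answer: $\frac{1006520}{6583} \approx 152.9$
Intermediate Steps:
$h = - \frac{7262}{6583}$ ($h = 2 \frac{4 \cdot 31 + 7138}{-2073 - 11093} = 2 \frac{124 + 7138}{-13166} = 2 \cdot 7262 \left(- \frac{1}{13166}\right) = 2 \left(- \frac{3631}{6583}\right) = - \frac{7262}{6583} \approx -1.1031$)
$h - y{\left(-216,184 \right)} = - \frac{7262}{6583} - -154 = - \frac{7262}{6583} + 154 = \frac{1006520}{6583}$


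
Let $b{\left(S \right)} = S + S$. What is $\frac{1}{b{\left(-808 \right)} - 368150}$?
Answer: $- \frac{1}{369766} \approx -2.7044 \cdot 10^{-6}$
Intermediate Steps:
$b{\left(S \right)} = 2 S$
$\frac{1}{b{\left(-808 \right)} - 368150} = \frac{1}{2 \left(-808\right) - 368150} = \frac{1}{-1616 - 368150} = \frac{1}{-369766} = - \frac{1}{369766}$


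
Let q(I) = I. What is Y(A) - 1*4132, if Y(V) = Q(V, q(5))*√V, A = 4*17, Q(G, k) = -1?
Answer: -4132 - 2*√17 ≈ -4140.3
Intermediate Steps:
A = 68
Y(V) = -√V
Y(A) - 1*4132 = -√68 - 1*4132 = -2*√17 - 4132 = -4132 - 2*√17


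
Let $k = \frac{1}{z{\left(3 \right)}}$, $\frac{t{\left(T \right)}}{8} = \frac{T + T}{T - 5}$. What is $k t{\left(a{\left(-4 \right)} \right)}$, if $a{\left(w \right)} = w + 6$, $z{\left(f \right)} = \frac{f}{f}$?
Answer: $- \frac{32}{3} \approx -10.667$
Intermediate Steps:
$z{\left(f \right)} = 1$
$a{\left(w \right)} = 6 + w$
$t{\left(T \right)} = \frac{16 T}{-5 + T}$ ($t{\left(T \right)} = 8 \frac{T + T}{T - 5} = 8 \frac{2 T}{-5 + T} = \frac{16 T}{-5 + T}$)
$k = 1$ ($k = 1^{-1} = 1$)
$k t{\left(a{\left(-4 \right)} \right)} = 1 \frac{16 \left(6 - 4\right)}{-5 + \left(6 - 4\right)} = 1 \cdot 16 \cdot 2 \frac{1}{-5 + 2} = 1 \cdot 16 \cdot 2 \frac{1}{-3} = 1 \cdot 16 \cdot 2 \left(- \frac{1}{3}\right) = 1 \left(- \frac{32}{3}\right) = - \frac{32}{3}$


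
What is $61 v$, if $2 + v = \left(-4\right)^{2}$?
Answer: $854$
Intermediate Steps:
$v = 14$ ($v = -2 + \left(-4\right)^{2} = -2 + 16 = 14$)
$61 v = 61 \cdot 14 = 854$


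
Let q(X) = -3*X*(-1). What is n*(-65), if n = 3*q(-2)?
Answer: 1170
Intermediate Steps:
q(X) = 3*X
n = -18 (n = 3*(3*(-2)) = 3*(-6) = -18)
n*(-65) = -18*(-65) = 1170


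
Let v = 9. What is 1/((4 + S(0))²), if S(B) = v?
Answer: 1/169 ≈ 0.0059172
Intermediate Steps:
S(B) = 9
1/((4 + S(0))²) = 1/((4 + 9)²) = 1/(13²) = 1/169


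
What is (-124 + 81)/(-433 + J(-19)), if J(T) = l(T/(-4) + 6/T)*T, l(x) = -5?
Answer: 43/338 ≈ 0.12722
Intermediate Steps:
J(T) = -5*T
(-124 + 81)/(-433 + J(-19)) = (-124 + 81)/(-433 - 5*(-19)) = -43/(-433 + 95) = -43/(-338) = -43*(-1/338) = 43/338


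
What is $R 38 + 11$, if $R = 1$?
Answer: $49$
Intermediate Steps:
$R 38 + 11 = 1 \cdot 38 + 11 = 38 + 11 = 49$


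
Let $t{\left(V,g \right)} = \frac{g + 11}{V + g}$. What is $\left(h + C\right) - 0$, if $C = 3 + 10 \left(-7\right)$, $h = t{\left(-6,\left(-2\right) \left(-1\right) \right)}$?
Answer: $- \frac{281}{4} \approx -70.25$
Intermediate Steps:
$t{\left(V,g \right)} = \frac{11 + g}{V + g}$
$h = - \frac{13}{4}$ ($h = \frac{11 - -2}{-6 - -2} = \frac{11 + 2}{-6 + 2} = \frac{1}{-4} \cdot 13 = \left(- \frac{1}{4}\right) 13 = - \frac{13}{4} \approx -3.25$)
$C = -67$ ($C = 3 - 70 = -67$)
$\left(h + C\right) - 0 = \left(- \frac{13}{4} - 67\right) - 0 = - \frac{281}{4} + 0 = - \frac{281}{4}$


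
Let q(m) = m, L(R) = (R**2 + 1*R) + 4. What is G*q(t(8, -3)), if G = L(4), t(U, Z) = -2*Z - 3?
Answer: 72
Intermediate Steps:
L(R) = 4 + R + R**2 (L(R) = (R**2 + R) + 4 = (R + R**2) + 4 = 4 + R + R**2)
t(U, Z) = -3 - 2*Z
G = 24 (G = 4 + 4 + 4**2 = 4 + 4 + 16 = 24)
G*q(t(8, -3)) = 24*(-3 - 2*(-3)) = 24*(-3 + 6) = 24*3 = 72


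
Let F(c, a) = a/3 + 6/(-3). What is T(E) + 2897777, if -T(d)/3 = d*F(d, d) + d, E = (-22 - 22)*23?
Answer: 1870597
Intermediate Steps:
E = -1012 (E = -44*23 = -1012)
F(c, a) = -2 + a/3 (F(c, a) = a*(⅓) + 6*(-⅓) = a/3 - 2 = -2 + a/3)
T(d) = -3*d - 3*d*(-2 + d/3) (T(d) = -3*(d*(-2 + d/3) + d) = -3*(d + d*(-2 + d/3)) = -3*d - 3*d*(-2 + d/3))
T(E) + 2897777 = -1012*(3 - 1*(-1012)) + 2897777 = -1012*(3 + 1012) + 2897777 = -1012*1015 + 2897777 = -1027180 + 2897777 = 1870597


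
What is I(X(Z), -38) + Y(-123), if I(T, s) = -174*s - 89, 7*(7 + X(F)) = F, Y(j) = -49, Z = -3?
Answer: 6474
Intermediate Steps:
X(F) = -7 + F/7
I(T, s) = -89 - 174*s
I(X(Z), -38) + Y(-123) = (-89 - 174*(-38)) - 49 = (-89 + 6612) - 49 = 6523 - 49 = 6474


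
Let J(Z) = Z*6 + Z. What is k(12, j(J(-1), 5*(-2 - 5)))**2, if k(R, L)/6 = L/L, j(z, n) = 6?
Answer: 36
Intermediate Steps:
J(Z) = 7*Z (J(Z) = 6*Z + Z = 7*Z)
k(R, L) = 6 (k(R, L) = 6*(L/L) = 6*1 = 6)
k(12, j(J(-1), 5*(-2 - 5)))**2 = 6**2 = 36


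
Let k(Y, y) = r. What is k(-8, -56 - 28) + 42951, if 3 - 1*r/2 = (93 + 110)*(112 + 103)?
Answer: -44333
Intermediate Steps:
r = -87284 (r = 6 - 2*(93 + 110)*(112 + 103) = 6 - 406*215 = 6 - 2*43645 = 6 - 87290 = -87284)
k(Y, y) = -87284
k(-8, -56 - 28) + 42951 = -87284 + 42951 = -44333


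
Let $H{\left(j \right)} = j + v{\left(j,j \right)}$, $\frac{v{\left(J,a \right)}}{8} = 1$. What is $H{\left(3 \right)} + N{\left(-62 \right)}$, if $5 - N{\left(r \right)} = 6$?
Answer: $10$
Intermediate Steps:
$N{\left(r \right)} = -1$ ($N{\left(r \right)} = 5 - 6 = -1$)
$v{\left(J,a \right)} = 8$ ($v{\left(J,a \right)} = 8 \cdot 1 = 8$)
$H{\left(j \right)} = 8 + j$ ($H{\left(j \right)} = j + 8 = 8 + j$)
$H{\left(3 \right)} + N{\left(-62 \right)} = \left(8 + 3\right) - 1 = 11 - 1 = 10$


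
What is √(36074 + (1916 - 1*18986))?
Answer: 2*√4751 ≈ 137.85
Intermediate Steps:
√(36074 + (1916 - 1*18986)) = √(36074 + (1916 - 18986)) = √(36074 - 17070) = √19004 = 2*√4751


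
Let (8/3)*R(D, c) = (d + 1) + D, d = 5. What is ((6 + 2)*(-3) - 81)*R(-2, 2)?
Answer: -315/2 ≈ -157.50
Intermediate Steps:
R(D, c) = 9/4 + 3*D/8 (R(D, c) = 3*((5 + 1) + D)/8 = 3*(6 + D)/8 = 9/4 + 3*D/8)
((6 + 2)*(-3) - 81)*R(-2, 2) = ((6 + 2)*(-3) - 81)*(9/4 + (3/8)*(-2)) = (8*(-3) - 81)*(9/4 - ¾) = (-24 - 81)*(3/2) = -105*3/2 = -315/2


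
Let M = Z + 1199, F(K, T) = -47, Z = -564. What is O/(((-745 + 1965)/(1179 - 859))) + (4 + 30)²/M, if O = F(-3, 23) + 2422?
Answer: 24200516/38735 ≈ 624.77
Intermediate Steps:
O = 2375 (O = -47 + 2422 = 2375)
M = 635 (M = -564 + 1199 = 635)
O/(((-745 + 1965)/(1179 - 859))) + (4 + 30)²/M = 2375/(((-745 + 1965)/(1179 - 859))) + (4 + 30)²/635 = 2375/((1220/320)) + 34²*(1/635) = 2375/((1220*(1/320))) + 1156*(1/635) = 2375/(61/16) + 1156/635 = 2375*(16/61) + 1156/635 = 38000/61 + 1156/635 = 24200516/38735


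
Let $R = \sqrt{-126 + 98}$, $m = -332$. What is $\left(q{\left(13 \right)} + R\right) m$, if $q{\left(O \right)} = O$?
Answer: $-4316 - 664 i \sqrt{7} \approx -4316.0 - 1756.8 i$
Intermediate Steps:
$R = 2 i \sqrt{7}$ ($R = \sqrt{-28} = 2 i \sqrt{7} \approx 5.2915 i$)
$\left(q{\left(13 \right)} + R\right) m = \left(13 + 2 i \sqrt{7}\right) \left(-332\right) = -4316 - 664 i \sqrt{7}$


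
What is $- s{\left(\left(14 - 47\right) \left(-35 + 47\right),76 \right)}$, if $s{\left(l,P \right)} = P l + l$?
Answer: $30492$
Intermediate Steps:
$s{\left(l,P \right)} = l + P l$
$- s{\left(\left(14 - 47\right) \left(-35 + 47\right),76 \right)} = - \left(14 - 47\right) \left(-35 + 47\right) \left(1 + 76\right) = - \left(-33\right) 12 \cdot 77 = - \left(-396\right) 77 = \left(-1\right) \left(-30492\right) = 30492$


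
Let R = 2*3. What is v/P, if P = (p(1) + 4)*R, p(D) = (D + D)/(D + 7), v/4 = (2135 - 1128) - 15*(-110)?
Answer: 21256/51 ≈ 416.78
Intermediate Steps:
v = 10628 (v = 4*((2135 - 1128) - 15*(-110)) = 4*(1007 + 1650) = 4*2657 = 10628)
p(D) = 2*D/(7 + D) (p(D) = (2*D)/(7 + D) = 2*D/(7 + D))
R = 6
P = 51/2 (P = (2*1/(7 + 1) + 4)*6 = (2*1/8 + 4)*6 = (2*1*(1/8) + 4)*6 = (1/4 + 4)*6 = (17/4)*6 = 51/2 ≈ 25.500)
v/P = 10628/(51/2) = 10628*(2/51) = 21256/51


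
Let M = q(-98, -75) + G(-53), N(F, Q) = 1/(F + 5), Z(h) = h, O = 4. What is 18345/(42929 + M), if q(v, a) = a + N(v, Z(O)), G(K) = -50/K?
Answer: 90422505/211231963 ≈ 0.42807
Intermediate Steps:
N(F, Q) = 1/(5 + F)
q(v, a) = a + 1/(5 + v)
M = -365078/4929 (M = (1 - 75*(5 - 98))/(5 - 98) - 50/(-53) = (1 - 75*(-93))/(-93) - 50*(-1/53) = -(1 + 6975)/93 + 50/53 = -1/93*6976 + 50/53 = -6976/93 + 50/53 = -365078/4929 ≈ -74.067)
18345/(42929 + M) = 18345/(42929 - 365078/4929) = 18345/(211231963/4929) = 18345*(4929/211231963) = 90422505/211231963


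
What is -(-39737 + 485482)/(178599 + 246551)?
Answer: -89149/85030 ≈ -1.0484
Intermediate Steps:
-(-39737 + 485482)/(178599 + 246551) = -445745/425150 = -1*89149/85030 = -89149/85030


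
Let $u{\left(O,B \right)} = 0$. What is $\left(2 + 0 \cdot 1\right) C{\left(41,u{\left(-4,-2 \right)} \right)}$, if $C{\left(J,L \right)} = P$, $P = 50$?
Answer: $100$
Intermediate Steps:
$C{\left(J,L \right)} = 50$
$\left(2 + 0 \cdot 1\right) C{\left(41,u{\left(-4,-2 \right)} \right)} = \left(2 + 0 \cdot 1\right) 50 = \left(2 + 0\right) 50 = 2 \cdot 50 = 100$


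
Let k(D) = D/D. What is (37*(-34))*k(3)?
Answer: -1258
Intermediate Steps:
k(D) = 1
(37*(-34))*k(3) = (37*(-34))*1 = -1258*1 = -1258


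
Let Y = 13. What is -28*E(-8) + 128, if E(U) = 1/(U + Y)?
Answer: 612/5 ≈ 122.40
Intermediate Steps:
E(U) = 1/(13 + U) (E(U) = 1/(U + 13) = 1/(13 + U))
-28*E(-8) + 128 = -28/(13 - 8) + 128 = -28/5 + 128 = 612/5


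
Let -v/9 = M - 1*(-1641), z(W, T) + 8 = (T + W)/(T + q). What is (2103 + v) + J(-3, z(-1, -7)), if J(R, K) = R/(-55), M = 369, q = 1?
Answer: -879282/55 ≈ -15987.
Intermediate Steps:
z(W, T) = -8 + (T + W)/(1 + T) (z(W, T) = -8 + (T + W)/(T + 1) = -8 + (T + W)/(1 + T))
v = -18090 (v = -9*(369 - 1*(-1641)) = -9*(369 + 1641) = -9*2010 = -18090)
J(R, K) = -R/55 (J(R, K) = R*(-1/55) = -R/55)
(2103 + v) + J(-3, z(-1, -7)) = (2103 - 18090) - 1/55*(-3) = -15987 + 3/55 = -879282/55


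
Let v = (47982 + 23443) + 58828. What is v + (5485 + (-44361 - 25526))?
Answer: 65851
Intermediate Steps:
v = 130253 (v = 71425 + 58828 = 130253)
v + (5485 + (-44361 - 25526)) = 130253 + (5485 + (-44361 - 25526)) = 130253 + (5485 - 69887) = 130253 - 64402 = 65851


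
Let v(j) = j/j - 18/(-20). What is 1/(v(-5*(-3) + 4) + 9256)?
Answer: 10/92579 ≈ 0.00010802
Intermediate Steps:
v(j) = 19/10 (v(j) = 1 - 18*(-1/20) = 1 + 9/10 = 19/10)
1/(v(-5*(-3) + 4) + 9256) = 1/(19/10 + 9256) = 1/(92579/10) = 10/92579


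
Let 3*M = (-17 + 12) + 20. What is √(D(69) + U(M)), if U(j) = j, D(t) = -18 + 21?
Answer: 2*√2 ≈ 2.8284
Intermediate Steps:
D(t) = 3
M = 5 (M = ((-17 + 12) + 20)/3 = (-5 + 20)/3 = (⅓)*15 = 5)
√(D(69) + U(M)) = √(3 + 5) = √8 = 2*√2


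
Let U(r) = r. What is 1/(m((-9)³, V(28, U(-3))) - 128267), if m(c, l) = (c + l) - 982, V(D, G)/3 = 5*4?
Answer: -1/129918 ≈ -7.6972e-6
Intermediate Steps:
V(D, G) = 60 (V(D, G) = 3*(5*4) = 3*20 = 60)
m(c, l) = -982 + c + l
1/(m((-9)³, V(28, U(-3))) - 128267) = 1/((-982 + (-9)³ + 60) - 128267) = 1/((-982 - 729 + 60) - 128267) = 1/(-1651 - 128267) = 1/(-129918) = -1/129918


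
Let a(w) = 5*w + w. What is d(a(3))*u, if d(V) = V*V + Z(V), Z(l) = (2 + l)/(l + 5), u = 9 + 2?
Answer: 82192/23 ≈ 3573.6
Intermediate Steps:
a(w) = 6*w
u = 11
Z(l) = (2 + l)/(5 + l)
d(V) = V² + (2 + V)/(5 + V) (d(V) = V*V + (2 + V)/(5 + V) = V² + (2 + V)/(5 + V))
d(a(3))*u = ((2 + 6*3 + (6*3)²*(5 + 6*3))/(5 + 6*3))*11 = ((2 + 18 + 18²*(5 + 18))/(5 + 18))*11 = ((2 + 18 + 324*23)/23)*11 = ((2 + 18 + 7452)/23)*11 = ((1/23)*7472)*11 = (7472/23)*11 = 82192/23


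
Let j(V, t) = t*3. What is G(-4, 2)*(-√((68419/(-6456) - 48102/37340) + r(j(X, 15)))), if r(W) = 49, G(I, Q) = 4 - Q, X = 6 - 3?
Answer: -√33700317112142430/15066690 ≈ -12.184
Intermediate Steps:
X = 3
j(V, t) = 3*t
G(-4, 2)*(-√((68419/(-6456) - 48102/37340) + r(j(X, 15)))) = (4 - 1*2)*(-√((68419/(-6456) - 48102/37340) + 49)) = (4 - 2)*(-√((68419*(-1/6456) - 48102*1/37340) + 49)) = 2*(-√((-68419/6456 - 24051/18670) + 49)) = 2*(-√(-716327993/60266760 + 49)) = 2*(-√(2236743247/60266760)) = 2*(-√33700317112142430/30133380) = -√33700317112142430/15066690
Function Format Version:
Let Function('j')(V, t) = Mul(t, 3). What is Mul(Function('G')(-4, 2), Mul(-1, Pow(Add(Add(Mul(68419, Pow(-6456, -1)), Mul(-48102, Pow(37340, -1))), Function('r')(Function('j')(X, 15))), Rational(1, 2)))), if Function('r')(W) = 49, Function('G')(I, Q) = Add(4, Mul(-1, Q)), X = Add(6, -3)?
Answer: Mul(Rational(-1, 15066690), Pow(33700317112142430, Rational(1, 2))) ≈ -12.184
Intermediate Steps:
X = 3
Function('j')(V, t) = Mul(3, t)
Mul(Function('G')(-4, 2), Mul(-1, Pow(Add(Add(Mul(68419, Pow(-6456, -1)), Mul(-48102, Pow(37340, -1))), Function('r')(Function('j')(X, 15))), Rational(1, 2)))) = Mul(Add(4, Mul(-1, 2)), Mul(-1, Pow(Add(Add(Mul(68419, Pow(-6456, -1)), Mul(-48102, Pow(37340, -1))), 49), Rational(1, 2)))) = Mul(Add(4, -2), Mul(-1, Pow(Add(Add(Mul(68419, Rational(-1, 6456)), Mul(-48102, Rational(1, 37340))), 49), Rational(1, 2)))) = Mul(2, Mul(-1, Pow(Add(Add(Rational(-68419, 6456), Rational(-24051, 18670)), 49), Rational(1, 2)))) = Mul(2, Mul(-1, Pow(Add(Rational(-716327993, 60266760), 49), Rational(1, 2)))) = Mul(2, Mul(-1, Pow(Rational(2236743247, 60266760), Rational(1, 2)))) = Mul(2, Mul(-1, Mul(Rational(1, 30133380), Pow(33700317112142430, Rational(1, 2))))) = Mul(2, Mul(Rational(-1, 30133380), Pow(33700317112142430, Rational(1, 2)))) = Mul(Rational(-1, 15066690), Pow(33700317112142430, Rational(1, 2)))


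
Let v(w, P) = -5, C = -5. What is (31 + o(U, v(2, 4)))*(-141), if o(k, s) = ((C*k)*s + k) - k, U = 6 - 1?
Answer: -21996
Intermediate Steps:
U = 5
o(k, s) = -5*k*s (o(k, s) = ((-5*k)*s + k) - k = (-5*k*s + k) - k = (k - 5*k*s) - k = -5*k*s)
(31 + o(U, v(2, 4)))*(-141) = (31 - 5*5*(-5))*(-141) = (31 + 125)*(-141) = 156*(-141) = -21996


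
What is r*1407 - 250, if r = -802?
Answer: -1128664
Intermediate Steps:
r*1407 - 250 = -802*1407 - 250 = -1128414 - 250 = -1128664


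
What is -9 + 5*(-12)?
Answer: -69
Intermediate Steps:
-9 + 5*(-12) = -9 - 60 = -69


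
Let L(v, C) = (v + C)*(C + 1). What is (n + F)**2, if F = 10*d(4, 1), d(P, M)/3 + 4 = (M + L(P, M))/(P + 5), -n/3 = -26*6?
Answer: 1331716/9 ≈ 1.4797e+5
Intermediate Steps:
n = 468 (n = -(-78)*6 = -3*(-156) = 468)
L(v, C) = (1 + C)*(C + v) (L(v, C) = (C + v)*(1 + C) = (1 + C)*(C + v))
d(P, M) = -12 + 3*(P + M**2 + 2*M + M*P)/(5 + P) (d(P, M) = -12 + 3*((M + (M + P + M**2 + M*P))/(P + 5)) = -12 + 3*((P + M**2 + 2*M + M*P)/(5 + P)) = -12 + 3*(P + M**2 + 2*M + M*P)/(5 + P))
F = -250/3 (F = 10*(3*(-20 + 1**2 - 3*4 + 2*1 + 1*4)/(5 + 4)) = 10*(3*(-20 + 1 - 12 + 2 + 4)/9) = 10*(3*(1/9)*(-25)) = 10*(-25/3) = -250/3 ≈ -83.333)
(n + F)**2 = (468 - 250/3)**2 = (1154/3)**2 = 1331716/9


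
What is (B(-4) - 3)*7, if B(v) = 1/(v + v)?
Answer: -175/8 ≈ -21.875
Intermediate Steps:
B(v) = 1/(2*v)
(B(-4) - 3)*7 = ((1/2)/(-4) - 3)*7 = ((1/2)*(-1/4) - 3)*7 = (-1/8 - 3)*7 = -25/8*7 = -175/8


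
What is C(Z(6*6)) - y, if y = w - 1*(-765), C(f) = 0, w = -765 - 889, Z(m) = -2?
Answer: 889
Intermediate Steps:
w = -1654
y = -889 (y = -1654 - 1*(-765) = -1654 + 765 = -889)
C(Z(6*6)) - y = 0 - 1*(-889) = 0 + 889 = 889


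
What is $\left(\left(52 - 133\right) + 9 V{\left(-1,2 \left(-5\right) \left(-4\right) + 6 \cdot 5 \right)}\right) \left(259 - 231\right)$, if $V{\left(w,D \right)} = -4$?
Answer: $-3276$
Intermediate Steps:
$\left(\left(52 - 133\right) + 9 V{\left(-1,2 \left(-5\right) \left(-4\right) + 6 \cdot 5 \right)}\right) \left(259 - 231\right) = \left(\left(52 - 133\right) + 9 \left(-4\right)\right) \left(259 - 231\right) = \left(\left(52 - 133\right) - 36\right) 28 = \left(-81 - 36\right) 28 = \left(-117\right) 28 = -3276$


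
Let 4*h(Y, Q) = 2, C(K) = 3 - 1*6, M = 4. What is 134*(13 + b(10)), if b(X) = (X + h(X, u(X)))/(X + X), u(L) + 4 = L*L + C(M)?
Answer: 36247/20 ≈ 1812.3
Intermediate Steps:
C(K) = -3 (C(K) = 3 - 6 = -3)
u(L) = -7 + L² (u(L) = -4 + (L*L - 3) = -4 + (L² - 3) = -4 + (-3 + L²) = -7 + L²)
h(Y, Q) = ½ (h(Y, Q) = (¼)*2 = ½)
b(X) = (½ + X)/(2*X) (b(X) = (X + ½)/(X + X) = (½ + X)/((2*X)) = (½ + X)*(1/(2*X)) = (½ + X)/(2*X))
134*(13 + b(10)) = 134*(13 + (¼)*(1 + 2*10)/10) = 134*(13 + (¼)*(⅒)*(1 + 20)) = 134*(13 + (¼)*(⅒)*21) = 134*(13 + 21/40) = 134*(541/40) = 36247/20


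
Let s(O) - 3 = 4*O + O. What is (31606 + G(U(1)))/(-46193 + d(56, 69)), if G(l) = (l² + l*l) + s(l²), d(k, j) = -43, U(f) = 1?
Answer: -7904/11559 ≈ -0.68380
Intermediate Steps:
s(O) = 3 + 5*O (s(O) = 3 + (4*O + O) = 3 + 5*O)
G(l) = 3 + 7*l² (G(l) = (l² + l*l) + (3 + 5*l²) = (l² + l²) + (3 + 5*l²) = 2*l² + (3 + 5*l²) = 3 + 7*l²)
(31606 + G(U(1)))/(-46193 + d(56, 69)) = (31606 + (3 + 7*1²))/(-46193 - 43) = (31606 + (3 + 7*1))/(-46236) = (31606 + (3 + 7))*(-1/46236) = (31606 + 10)*(-1/46236) = 31616*(-1/46236) = -7904/11559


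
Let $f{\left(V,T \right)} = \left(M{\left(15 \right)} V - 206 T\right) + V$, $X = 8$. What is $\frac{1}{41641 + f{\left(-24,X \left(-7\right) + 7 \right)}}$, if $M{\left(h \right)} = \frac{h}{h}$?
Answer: $\frac{1}{51687} \approx 1.9347 \cdot 10^{-5}$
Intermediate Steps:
$M{\left(h \right)} = 1$
$f{\left(V,T \right)} = - 206 T + 2 V$ ($f{\left(V,T \right)} = \left(1 V - 206 T\right) + V = \left(V - 206 T\right) + V = - 206 T + 2 V$)
$\frac{1}{41641 + f{\left(-24,X \left(-7\right) + 7 \right)}} = \frac{1}{41641 - \left(48 + 206 \left(8 \left(-7\right) + 7\right)\right)} = \frac{1}{41641 - \left(48 + 206 \left(-56 + 7\right)\right)} = \frac{1}{41641 - -10046} = \frac{1}{41641 + \left(10094 - 48\right)} = \frac{1}{41641 + 10046} = \frac{1}{51687}$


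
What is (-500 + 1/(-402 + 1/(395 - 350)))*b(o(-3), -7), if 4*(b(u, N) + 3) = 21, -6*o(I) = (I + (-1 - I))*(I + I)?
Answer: -81400905/72356 ≈ -1125.0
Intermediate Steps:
o(I) = I/3 (o(I) = -(I + (-1 - I))*(I + I)/6 = -(-1)*2*I/6 = -(-1)*I/3 = I/3)
b(u, N) = 9/4 (b(u, N) = -3 + (¼)*21 = -3 + 21/4 = 9/4)
(-500 + 1/(-402 + 1/(395 - 350)))*b(o(-3), -7) = (-500 + 1/(-402 + 1/(395 - 350)))*(9/4) = (-500 + 1/(-402 + 1/45))*(9/4) = (-500 + 1/(-18089/45))*(9/4) = (-500 - 45/18089)*(9/4) = -9044545/18089*9/4 = -81400905/72356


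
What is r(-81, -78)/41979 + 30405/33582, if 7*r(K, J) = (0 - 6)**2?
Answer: 992867713/1096463494 ≈ 0.90552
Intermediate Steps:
r(K, J) = 36/7 (r(K, J) = (0 - 6)**2/7 = (1/7)*(-6)**2 = (1/7)*36 = 36/7)
r(-81, -78)/41979 + 30405/33582 = (36/7)/41979 + 30405/33582 = (36/7)*(1/41979) + 30405*(1/33582) = 12/97951 + 10135/11194 = 992867713/1096463494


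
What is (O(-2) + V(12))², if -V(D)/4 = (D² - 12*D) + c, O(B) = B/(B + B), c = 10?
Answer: 6241/4 ≈ 1560.3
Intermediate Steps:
O(B) = ½ (O(B) = B/((2*B)) = B*(1/(2*B)) = ½)
V(D) = -40 - 4*D² + 48*D (V(D) = -4*((D² - 12*D) + 10) = -4*(10 + D² - 12*D) = -40 - 4*D² + 48*D)
(O(-2) + V(12))² = (½ + (-40 - 4*12² + 48*12))² = (½ + (-40 - 4*144 + 576))² = (½ + (-40 - 576 + 576))² = (½ - 40)² = (-79/2)² = 6241/4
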